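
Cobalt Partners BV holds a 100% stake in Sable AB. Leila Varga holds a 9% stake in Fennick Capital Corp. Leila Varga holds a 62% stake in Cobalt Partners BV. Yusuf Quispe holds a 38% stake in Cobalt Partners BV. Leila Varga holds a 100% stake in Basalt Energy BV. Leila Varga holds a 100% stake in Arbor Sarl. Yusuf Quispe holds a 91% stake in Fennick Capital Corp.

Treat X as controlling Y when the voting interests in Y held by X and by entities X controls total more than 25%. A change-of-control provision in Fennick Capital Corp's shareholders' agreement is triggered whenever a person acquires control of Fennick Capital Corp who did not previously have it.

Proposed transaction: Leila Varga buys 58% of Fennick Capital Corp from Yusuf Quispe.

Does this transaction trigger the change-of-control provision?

Yes

The purchase adds only to Leila's holdings (Yusuf's stake shrinks), so Leila is the only person who could newly come to control Fennick.
Leila holds 62% of Cobalt, so Leila controls Cobalt.
Leila holds 100% of Basalt, so Leila controls Basalt.
Leila holds 100% of Arbor, so Leila controls Arbor.
Cobalt holds 100% of Sable, so Leila controls Sable.
In Fennick, Leila's side holds only 9%, not > 25%.
So before the transaction, Leila does not control Fennick.
After the purchase, Leila's direct stake in Fennick rises to 9% + 58% = 67%, and Yusuf's stake falls to 33%.
Leila holds 67% of Fennick, so Leila controls Fennick.
Leila did not control Fennick before and does after, so the clause is triggered.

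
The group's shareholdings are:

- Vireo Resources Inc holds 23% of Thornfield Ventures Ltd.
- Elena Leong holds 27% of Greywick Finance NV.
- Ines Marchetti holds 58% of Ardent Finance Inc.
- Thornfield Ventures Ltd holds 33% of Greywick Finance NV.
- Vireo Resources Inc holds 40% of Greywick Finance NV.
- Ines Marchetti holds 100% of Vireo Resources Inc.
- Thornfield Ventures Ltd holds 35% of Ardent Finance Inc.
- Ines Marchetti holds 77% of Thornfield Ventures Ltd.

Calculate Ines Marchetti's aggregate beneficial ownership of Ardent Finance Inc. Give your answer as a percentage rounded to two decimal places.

Ines reaches Ardent along 3 paths.
Direct stake: 58% = 58%.
Via Thornfield: 77% × 35% = 26.95%.
Via Vireo → Thornfield: 100% × 23% × 35% = 8.05%.
Total: 58% + 26.95% + 8.05% = 93%.
Rounded: 93.00%.

93.00%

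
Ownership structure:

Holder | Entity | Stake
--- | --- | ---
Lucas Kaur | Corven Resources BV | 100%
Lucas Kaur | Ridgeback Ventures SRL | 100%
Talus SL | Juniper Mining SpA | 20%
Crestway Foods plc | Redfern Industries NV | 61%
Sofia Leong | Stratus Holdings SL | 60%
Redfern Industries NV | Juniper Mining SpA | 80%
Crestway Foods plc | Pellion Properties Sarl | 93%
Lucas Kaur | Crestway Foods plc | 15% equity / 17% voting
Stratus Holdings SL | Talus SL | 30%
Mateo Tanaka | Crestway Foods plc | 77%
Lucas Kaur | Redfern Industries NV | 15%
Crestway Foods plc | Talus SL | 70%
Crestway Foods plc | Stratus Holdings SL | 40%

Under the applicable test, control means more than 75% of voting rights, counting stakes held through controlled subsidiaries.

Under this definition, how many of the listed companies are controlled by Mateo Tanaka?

2

Mateo holds 77% of Crestway, so Mateo controls Crestway.
Crestway holds 93% of Pellion, so Mateo controls Pellion.
No other company's threshold is met.
Mateo controls 2 companies.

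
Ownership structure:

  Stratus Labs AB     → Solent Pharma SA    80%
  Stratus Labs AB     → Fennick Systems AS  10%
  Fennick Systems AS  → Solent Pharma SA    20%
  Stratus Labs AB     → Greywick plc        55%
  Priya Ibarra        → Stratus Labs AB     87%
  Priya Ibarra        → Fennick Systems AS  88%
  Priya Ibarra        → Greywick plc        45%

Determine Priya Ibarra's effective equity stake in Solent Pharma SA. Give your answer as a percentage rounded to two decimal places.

Priya reaches Solent along 3 paths.
Via Stratus: 87% × 80% = 69.6%.
Via Stratus → Fennick: 87% × 10% × 20% = 1.74%.
Via Fennick: 88% × 20% = 17.6%.
Total: 69.6% + 1.74% + 17.6% = 88.94%.

88.94%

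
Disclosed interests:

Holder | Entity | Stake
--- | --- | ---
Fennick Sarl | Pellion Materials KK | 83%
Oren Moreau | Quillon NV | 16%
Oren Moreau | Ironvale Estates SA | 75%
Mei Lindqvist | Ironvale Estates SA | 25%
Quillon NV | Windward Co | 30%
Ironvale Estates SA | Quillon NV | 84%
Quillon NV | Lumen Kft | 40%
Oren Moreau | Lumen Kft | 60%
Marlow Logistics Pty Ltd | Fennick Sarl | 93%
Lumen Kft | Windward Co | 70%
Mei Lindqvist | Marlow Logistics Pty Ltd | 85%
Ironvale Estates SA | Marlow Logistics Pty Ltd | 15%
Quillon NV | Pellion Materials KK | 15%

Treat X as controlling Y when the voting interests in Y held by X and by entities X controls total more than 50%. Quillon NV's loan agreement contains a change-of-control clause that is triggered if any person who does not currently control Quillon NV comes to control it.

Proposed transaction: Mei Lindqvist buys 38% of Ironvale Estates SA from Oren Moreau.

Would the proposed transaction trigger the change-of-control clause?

The purchase adds only to Mei's holdings (Oren's stake shrinks), so Mei is the only person who could newly come to control Quillon.
Mei holds 85% of Marlow, so Mei controls Marlow.
Marlow holds 93% of Fennick, so Mei controls Fennick.
Fennick holds 83% of Pellion, so Mei controls Pellion.
Neither Mei nor any entity Mei controls holds any voting interest in Quillon.
So before the transaction, Mei does not control Quillon.
After the purchase, Mei's direct stake in Ironvale rises to 25% + 38% = 63%, and Oren's stake falls to 37%.
Mei holds 63% of Ironvale, so Mei controls Ironvale.
Ironvale holds 84% of Quillon, so Mei controls Quillon.
Mei did not control Quillon before and does after, so the clause is triggered.

Yes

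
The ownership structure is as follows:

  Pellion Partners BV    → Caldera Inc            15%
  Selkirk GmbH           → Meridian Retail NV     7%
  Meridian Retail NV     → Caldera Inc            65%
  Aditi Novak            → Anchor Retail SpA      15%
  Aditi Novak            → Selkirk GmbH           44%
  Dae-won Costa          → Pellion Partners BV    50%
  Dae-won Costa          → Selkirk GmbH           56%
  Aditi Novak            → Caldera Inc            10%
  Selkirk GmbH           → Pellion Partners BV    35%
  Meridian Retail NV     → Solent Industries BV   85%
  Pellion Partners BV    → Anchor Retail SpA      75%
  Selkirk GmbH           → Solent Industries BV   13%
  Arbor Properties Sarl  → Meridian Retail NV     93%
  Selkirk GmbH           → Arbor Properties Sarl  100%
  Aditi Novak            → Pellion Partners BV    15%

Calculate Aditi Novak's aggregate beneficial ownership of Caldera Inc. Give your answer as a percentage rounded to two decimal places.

43.16%

Aditi reaches Caldera along 5 paths.
Direct stake: 10% = 10%.
Via Pellion: 15% × 15% = 2.25%.
Via Selkirk → Pellion: 44% × 35% × 15% = 2.31%.
Via Selkirk → Arbor → Meridian: 44% × 100% × 93% × 65% = 26.598%.
Via Selkirk → Meridian: 44% × 7% × 65% = 2.002%.
Total: 10% + 2.25% + 2.31% + 26.598% + 2.002% = 43.16%.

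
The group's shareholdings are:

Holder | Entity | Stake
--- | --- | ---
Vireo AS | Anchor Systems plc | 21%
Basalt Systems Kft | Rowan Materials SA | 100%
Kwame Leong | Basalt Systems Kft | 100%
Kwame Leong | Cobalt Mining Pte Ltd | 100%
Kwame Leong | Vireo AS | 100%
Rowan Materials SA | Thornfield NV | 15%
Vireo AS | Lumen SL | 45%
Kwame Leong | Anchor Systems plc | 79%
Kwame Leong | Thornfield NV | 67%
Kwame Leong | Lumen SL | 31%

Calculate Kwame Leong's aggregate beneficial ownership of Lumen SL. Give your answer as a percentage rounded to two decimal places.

76.00%

Kwame reaches Lumen along 2 paths.
Direct stake: 31% = 31%.
Via Vireo: 100% × 45% = 45%.
Total: 31% + 45% = 76%.
Rounded: 76.00%.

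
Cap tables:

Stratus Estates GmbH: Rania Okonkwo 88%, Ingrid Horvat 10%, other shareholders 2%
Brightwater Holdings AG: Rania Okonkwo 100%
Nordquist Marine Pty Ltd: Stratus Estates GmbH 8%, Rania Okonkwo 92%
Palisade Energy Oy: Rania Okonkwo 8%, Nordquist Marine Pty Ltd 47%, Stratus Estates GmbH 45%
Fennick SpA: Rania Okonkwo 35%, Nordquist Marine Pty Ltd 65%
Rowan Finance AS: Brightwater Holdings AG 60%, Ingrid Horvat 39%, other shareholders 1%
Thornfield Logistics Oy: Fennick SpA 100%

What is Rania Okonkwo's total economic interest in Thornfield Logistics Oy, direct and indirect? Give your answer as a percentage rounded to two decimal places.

Rania reaches Thornfield along 3 paths.
Via Fennick: 35% × 100% = 35%.
Via Stratus → Nordquist → Fennick: 88% × 8% × 65% × 100% = 4.576%.
Via Nordquist → Fennick: 92% × 65% × 100% = 59.8%.
Total: 35% + 4.576% + 59.8% = 99.376%.
Rounded: 99.38%.

99.38%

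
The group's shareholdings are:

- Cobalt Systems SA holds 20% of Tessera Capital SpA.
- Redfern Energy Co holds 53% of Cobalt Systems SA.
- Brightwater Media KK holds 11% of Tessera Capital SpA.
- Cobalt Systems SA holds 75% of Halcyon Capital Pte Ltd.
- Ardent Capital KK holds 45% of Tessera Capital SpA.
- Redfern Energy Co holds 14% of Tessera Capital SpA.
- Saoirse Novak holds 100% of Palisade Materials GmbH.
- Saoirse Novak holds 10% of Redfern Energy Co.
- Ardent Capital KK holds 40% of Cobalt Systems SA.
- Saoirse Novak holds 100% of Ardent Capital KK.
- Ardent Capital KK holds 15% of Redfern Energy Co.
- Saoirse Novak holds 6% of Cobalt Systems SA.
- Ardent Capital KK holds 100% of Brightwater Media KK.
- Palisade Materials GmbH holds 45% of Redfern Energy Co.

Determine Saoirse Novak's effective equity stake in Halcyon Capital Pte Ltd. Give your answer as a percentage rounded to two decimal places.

62.33%

Saoirse reaches Halcyon along 5 paths.
Via Ardent → Cobalt: 100% × 40% × 75% = 30%.
Via Cobalt: 6% × 75% = 4.5%.
Via Palisade → Redfern → Cobalt: 100% × 45% × 53% × 75% = 17.8875%.
Via Ardent → Redfern → Cobalt: 100% × 15% × 53% × 75% = 5.9625%.
Via Redfern → Cobalt: 10% × 53% × 75% = 3.975%.
Total: 30% + 4.5% + 17.8875% + 5.9625% + 3.975% = 62.325%.
Rounded: 62.33%.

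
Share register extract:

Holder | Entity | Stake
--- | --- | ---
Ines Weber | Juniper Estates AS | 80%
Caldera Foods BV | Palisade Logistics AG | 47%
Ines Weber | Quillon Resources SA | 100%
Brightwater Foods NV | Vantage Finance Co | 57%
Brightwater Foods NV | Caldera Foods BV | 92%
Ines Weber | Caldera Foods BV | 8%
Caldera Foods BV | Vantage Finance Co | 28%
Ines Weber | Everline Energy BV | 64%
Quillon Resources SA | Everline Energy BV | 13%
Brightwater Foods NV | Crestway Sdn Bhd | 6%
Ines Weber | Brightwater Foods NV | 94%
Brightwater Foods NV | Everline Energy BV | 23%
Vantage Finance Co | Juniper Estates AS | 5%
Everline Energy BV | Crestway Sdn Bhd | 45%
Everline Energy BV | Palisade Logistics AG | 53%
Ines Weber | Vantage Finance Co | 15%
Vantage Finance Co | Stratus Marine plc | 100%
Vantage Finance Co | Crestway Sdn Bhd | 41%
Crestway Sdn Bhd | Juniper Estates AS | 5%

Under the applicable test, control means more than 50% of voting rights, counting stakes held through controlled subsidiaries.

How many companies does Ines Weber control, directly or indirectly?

Ines holds 94% of Brightwater, so Ines controls Brightwater.
Ines holds 100% of Quillon, so Ines controls Quillon.
Brightwater and Quillon and Ines together hold 23% + 13% + 64% = 100% of Everline, so Ines controls Everline.
Brightwater and Ines together hold 92% + 8% = 100% of Caldera, so Ines controls Caldera.
Caldera and Brightwater and Ines together hold 28% + 57% + 15% = 100% of Vantage, so Ines controls Vantage.
Brightwater and Vantage and Everline together hold 6% + 41% + 45% = 92% of Crestway, so Ines controls Crestway.
Everline and Caldera together hold 53% + 47% = 100% of Palisade, so Ines controls Palisade.
Vantage holds 100% of Stratus, so Ines controls Stratus.
Vantage and Crestway and Ines together hold 5% + 5% + 80% = 90% of Juniper, so Ines controls Juniper.
Ines controls 9 companies.

9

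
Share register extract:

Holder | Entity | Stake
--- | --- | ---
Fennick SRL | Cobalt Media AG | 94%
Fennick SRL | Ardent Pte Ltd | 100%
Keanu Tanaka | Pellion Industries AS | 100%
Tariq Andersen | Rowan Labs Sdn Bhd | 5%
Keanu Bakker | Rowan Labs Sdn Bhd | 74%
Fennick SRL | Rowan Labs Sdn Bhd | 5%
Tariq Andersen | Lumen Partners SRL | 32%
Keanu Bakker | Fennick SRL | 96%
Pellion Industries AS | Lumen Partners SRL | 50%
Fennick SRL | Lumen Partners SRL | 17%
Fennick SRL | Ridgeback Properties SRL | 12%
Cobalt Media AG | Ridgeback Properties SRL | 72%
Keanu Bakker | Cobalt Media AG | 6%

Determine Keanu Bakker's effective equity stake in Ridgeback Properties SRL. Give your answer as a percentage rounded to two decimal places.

Keanu Bakker reaches Ridgeback along 3 paths.
Via Fennick: 96% × 12% = 11.52%.
Via Fennick → Cobalt: 96% × 94% × 72% = 64.9728%.
Via Cobalt: 6% × 72% = 4.32%.
Total: 11.52% + 64.9728% + 4.32% = 80.8128%.
Rounded: 80.81%.

80.81%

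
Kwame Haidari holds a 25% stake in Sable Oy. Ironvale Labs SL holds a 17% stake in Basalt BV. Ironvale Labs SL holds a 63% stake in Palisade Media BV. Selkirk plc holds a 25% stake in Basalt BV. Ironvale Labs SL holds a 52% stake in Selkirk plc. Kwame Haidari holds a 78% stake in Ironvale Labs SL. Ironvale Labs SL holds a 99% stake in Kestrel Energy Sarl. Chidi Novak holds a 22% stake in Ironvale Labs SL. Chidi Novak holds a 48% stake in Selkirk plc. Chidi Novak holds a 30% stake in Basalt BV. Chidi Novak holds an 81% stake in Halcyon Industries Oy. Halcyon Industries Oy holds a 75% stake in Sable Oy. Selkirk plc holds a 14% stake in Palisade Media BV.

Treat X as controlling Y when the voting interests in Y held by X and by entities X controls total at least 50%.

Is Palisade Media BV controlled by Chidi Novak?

No

Chidi holds 81% of Halcyon, so Chidi controls Halcyon.
Halcyon holds 75% of Sable, so Chidi controls Sable.
Neither Chidi nor any entity Chidi controls holds any voting interest in Palisade.
So Chidi does not control Palisade.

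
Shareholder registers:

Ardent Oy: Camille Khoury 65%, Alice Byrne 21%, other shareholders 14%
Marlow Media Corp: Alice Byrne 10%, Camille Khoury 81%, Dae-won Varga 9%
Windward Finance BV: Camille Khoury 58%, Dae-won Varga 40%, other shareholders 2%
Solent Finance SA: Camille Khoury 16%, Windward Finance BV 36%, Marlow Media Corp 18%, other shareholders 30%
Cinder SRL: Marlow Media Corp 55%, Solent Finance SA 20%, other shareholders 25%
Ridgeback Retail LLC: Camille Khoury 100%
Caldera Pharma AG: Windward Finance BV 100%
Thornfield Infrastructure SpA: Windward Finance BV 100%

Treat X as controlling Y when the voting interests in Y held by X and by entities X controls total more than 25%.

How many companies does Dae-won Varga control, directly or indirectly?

4

Dae-won holds 40% of Windward, so Dae-won controls Windward.
Windward holds 36% of Solent, so Dae-won controls Solent.
Windward holds 100% of Caldera, so Dae-won controls Caldera.
Windward holds 100% of Thornfield, so Dae-won controls Thornfield.
No other company's threshold is met.
Dae-won controls 4 companies.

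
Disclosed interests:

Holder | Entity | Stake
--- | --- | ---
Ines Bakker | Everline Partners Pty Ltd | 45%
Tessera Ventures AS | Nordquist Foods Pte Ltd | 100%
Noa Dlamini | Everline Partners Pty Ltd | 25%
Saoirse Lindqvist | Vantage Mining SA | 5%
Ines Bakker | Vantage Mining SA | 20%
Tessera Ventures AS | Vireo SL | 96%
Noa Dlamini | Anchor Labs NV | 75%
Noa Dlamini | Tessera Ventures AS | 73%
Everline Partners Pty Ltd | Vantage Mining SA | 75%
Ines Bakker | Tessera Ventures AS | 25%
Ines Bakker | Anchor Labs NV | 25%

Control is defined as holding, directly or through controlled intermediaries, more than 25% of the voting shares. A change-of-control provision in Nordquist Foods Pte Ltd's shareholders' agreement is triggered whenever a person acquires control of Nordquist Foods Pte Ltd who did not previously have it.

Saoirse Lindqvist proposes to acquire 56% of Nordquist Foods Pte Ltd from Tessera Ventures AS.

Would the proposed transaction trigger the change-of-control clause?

The purchase adds only to Saoirse's holdings (Tessera's stake shrinks), so Saoirse is the only person who could newly come to control Nordquist.
Saoirse's largest direct stake is 5% in Vantage, which does not meet the threshold, so Saoirse controls no company.
Neither Saoirse nor any entity Saoirse controls holds any voting interest in Nordquist.
So before the transaction, Saoirse does not control Nordquist.
After the purchase, Saoirse holds 56% of Nordquist directly, and Tessera's stake falls to 44%.
Saoirse holds 56% of Nordquist, so Saoirse controls Nordquist.
Saoirse did not control Nordquist before and does after, so the clause is triggered.

Yes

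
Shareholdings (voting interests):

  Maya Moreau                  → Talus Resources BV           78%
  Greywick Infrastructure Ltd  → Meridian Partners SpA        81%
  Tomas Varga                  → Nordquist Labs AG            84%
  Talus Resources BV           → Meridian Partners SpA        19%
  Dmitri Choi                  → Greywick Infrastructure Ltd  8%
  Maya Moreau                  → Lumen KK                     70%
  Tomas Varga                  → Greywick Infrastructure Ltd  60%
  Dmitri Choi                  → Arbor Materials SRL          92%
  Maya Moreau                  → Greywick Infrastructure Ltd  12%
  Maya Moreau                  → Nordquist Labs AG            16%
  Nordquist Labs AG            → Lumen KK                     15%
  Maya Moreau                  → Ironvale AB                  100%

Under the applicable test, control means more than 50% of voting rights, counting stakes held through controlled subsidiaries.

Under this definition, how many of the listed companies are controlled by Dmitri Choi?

1

Dmitri holds 92% of Arbor, so Dmitri controls Arbor.
No other company's threshold is met.
Dmitri controls 1 company.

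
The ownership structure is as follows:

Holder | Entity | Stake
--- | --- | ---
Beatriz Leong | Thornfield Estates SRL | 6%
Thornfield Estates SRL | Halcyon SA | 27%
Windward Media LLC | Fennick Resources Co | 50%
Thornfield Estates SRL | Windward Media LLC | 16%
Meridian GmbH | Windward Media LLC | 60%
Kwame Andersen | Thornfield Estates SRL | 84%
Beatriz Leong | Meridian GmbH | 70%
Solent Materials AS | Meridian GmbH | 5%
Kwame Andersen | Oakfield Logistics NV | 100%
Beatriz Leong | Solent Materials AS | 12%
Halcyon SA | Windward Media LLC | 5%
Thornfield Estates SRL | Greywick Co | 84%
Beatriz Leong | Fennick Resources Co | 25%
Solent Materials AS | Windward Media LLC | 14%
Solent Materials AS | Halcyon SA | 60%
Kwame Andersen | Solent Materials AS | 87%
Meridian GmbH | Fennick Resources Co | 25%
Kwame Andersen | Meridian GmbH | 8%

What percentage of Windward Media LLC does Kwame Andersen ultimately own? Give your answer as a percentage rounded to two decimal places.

36.77%

Kwame reaches Windward along 6 paths.
Via Solent: 87% × 14% = 12.18%.
Via Meridian: 8% × 60% = 4.8%.
Via Solent → Meridian: 87% × 5% × 60% = 2.61%.
Via Solent → Halcyon: 87% × 60% × 5% = 2.61%.
Via Thornfield → Halcyon: 84% × 27% × 5% = 1.134%.
Via Thornfield: 84% × 16% = 13.44%.
Total: 12.18% + 4.8% + 2.61% + 2.61% + 1.134% + 13.44% = 36.774%.
Rounded: 36.77%.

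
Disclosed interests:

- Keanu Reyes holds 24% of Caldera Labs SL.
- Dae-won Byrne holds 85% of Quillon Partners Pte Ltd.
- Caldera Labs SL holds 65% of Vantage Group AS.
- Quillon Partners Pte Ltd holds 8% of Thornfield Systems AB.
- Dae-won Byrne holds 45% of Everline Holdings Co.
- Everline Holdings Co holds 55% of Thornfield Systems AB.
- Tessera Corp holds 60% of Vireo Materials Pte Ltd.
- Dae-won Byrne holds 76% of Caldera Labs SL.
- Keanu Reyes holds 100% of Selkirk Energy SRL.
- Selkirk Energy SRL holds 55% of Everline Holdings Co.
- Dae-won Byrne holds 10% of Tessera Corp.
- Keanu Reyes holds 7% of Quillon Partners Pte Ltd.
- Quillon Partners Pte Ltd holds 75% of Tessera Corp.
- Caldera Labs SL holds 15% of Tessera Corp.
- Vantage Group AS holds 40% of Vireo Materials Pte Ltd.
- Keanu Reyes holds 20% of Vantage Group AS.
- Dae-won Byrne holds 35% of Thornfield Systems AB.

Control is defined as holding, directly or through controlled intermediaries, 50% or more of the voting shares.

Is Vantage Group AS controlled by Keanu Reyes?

No

Keanu holds 100% of Selkirk, so Keanu controls Selkirk.
Selkirk holds 55% of Everline, so Keanu controls Everline.
Everline holds 55% of Thornfield, so Keanu controls Thornfield.
In Vantage, Keanu's side holds only 20%, not ≥ 50%.
So Keanu does not control Vantage.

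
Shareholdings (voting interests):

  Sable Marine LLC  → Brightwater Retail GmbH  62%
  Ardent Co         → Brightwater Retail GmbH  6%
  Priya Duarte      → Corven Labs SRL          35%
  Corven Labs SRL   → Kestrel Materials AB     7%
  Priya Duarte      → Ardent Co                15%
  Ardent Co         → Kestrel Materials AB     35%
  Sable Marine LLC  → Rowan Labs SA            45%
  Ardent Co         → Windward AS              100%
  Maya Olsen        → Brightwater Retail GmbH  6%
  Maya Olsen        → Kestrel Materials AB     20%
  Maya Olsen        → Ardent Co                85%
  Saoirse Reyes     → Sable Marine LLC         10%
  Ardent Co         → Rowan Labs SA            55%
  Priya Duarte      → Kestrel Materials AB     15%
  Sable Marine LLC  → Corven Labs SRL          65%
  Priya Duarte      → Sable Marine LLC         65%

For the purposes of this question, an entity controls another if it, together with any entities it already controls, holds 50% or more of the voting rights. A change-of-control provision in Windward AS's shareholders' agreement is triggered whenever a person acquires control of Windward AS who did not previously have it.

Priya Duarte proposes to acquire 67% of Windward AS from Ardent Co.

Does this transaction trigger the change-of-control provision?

Yes

The purchase adds only to Priya's holdings (Ardent's stake shrinks), so Priya is the only person who could newly come to control Windward.
Priya holds 65% of Sable, so Priya controls Sable.
Sable holds 62% of Brightwater, so Priya controls Brightwater.
Priya and Sable together hold 35% + 65% = 100% of Corven, so Priya controls Corven.
Neither Priya nor any entity Priya controls holds any voting interest in Windward.
So before the transaction, Priya does not control Windward.
After the purchase, Priya holds 67% of Windward directly, and Ardent's stake falls to 33%.
Priya holds 67% of Windward, so Priya controls Windward.
Priya did not control Windward before and does after, so the clause is triggered.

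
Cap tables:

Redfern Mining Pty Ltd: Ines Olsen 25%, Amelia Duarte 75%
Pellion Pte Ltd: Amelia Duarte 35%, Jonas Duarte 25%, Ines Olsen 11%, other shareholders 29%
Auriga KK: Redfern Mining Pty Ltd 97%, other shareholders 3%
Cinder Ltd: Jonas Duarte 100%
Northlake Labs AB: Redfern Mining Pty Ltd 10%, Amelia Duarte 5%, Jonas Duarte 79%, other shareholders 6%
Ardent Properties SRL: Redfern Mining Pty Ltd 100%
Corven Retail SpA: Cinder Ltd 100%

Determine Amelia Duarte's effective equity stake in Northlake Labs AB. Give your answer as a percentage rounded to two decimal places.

12.50%

Amelia reaches Northlake along 2 paths.
Via Redfern: 75% × 10% = 7.5%.
Direct stake: 5% = 5%.
Total: 7.5% + 5% = 12.5%.
Rounded: 12.50%.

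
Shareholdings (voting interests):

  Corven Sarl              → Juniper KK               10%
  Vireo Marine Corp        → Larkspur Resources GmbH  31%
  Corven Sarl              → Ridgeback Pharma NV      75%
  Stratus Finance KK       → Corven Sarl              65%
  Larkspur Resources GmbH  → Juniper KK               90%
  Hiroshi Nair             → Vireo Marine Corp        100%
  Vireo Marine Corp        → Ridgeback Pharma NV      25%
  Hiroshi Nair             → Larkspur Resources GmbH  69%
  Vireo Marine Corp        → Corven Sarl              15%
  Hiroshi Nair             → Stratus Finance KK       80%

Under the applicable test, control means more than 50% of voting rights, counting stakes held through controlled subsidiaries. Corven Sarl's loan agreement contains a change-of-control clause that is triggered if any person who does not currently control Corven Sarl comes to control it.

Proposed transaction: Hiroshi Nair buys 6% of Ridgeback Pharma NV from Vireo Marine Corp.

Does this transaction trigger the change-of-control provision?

No

The purchase adds only to Hiroshi's holdings (Vireo's stake shrinks), so Hiroshi is the only person who could newly come to control Corven.
Hiroshi holds 80% of Stratus, so Hiroshi controls Stratus.
Hiroshi holds 100% of Vireo, so Hiroshi controls Vireo.
Stratus and Vireo together hold 65% + 15% = 80% of Corven, so Hiroshi controls Corven.
So Hiroshi already controls Corven before the transaction.
After the purchase, Hiroshi holds 6% of Ridgeback directly, and Vireo's stake falls to 19%.
Hiroshi controlled Corven already, so this is not a new person acquiring control; every other person's position is unchanged or reduced.
No new person acquires control, so the clause is not triggered.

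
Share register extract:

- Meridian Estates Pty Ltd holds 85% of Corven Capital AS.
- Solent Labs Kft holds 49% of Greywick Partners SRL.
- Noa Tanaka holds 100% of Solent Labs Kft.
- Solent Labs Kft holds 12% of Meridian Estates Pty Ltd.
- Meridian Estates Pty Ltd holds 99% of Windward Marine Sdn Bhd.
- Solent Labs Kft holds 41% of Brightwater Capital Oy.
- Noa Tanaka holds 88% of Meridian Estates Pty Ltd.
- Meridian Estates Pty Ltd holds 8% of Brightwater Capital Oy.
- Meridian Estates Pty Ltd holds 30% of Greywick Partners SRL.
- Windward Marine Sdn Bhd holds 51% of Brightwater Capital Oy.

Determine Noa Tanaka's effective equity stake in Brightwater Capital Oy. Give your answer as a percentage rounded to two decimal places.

Noa reaches Brightwater along 5 paths.
Via Solent: 100% × 41% = 41%.
Via Solent → Meridian: 100% × 12% × 8% = 0.96%.
Via Meridian: 88% × 8% = 7.04%.
Via Solent → Meridian → Windward: 100% × 12% × 99% × 51% = 6.0588%.
Via Meridian → Windward: 88% × 99% × 51% = 44.4312%.
Total: 41% + 0.96% + 7.04% + 6.0588% + 44.4312% = 99.49%.

99.49%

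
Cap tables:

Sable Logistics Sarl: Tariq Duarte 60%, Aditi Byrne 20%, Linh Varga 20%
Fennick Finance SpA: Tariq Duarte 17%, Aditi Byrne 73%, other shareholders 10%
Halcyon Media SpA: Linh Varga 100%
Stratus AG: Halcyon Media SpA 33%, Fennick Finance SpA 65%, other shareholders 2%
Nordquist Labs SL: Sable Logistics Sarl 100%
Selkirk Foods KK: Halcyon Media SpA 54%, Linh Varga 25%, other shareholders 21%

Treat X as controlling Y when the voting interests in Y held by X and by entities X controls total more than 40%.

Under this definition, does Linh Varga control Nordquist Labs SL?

No

Linh holds 100% of Halcyon, so Linh controls Halcyon.
Halcyon and Linh together hold 54% + 25% = 79% of Selkirk, so Linh controls Selkirk.
Neither Linh nor any entity Linh controls holds any voting interest in Nordquist.
So Linh does not control Nordquist.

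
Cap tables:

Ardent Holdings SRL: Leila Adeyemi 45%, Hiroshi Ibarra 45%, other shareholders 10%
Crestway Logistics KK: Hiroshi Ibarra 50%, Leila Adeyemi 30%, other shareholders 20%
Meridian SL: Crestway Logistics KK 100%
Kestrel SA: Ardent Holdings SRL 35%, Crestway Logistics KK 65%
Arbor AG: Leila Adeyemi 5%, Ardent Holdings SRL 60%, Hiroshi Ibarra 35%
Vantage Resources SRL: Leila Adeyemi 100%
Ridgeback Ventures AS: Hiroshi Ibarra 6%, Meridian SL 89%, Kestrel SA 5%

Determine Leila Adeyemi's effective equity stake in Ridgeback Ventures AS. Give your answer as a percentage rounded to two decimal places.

28.46%

Leila reaches Ridgeback along 3 paths.
Via Crestway → Meridian: 30% × 100% × 89% = 26.7%.
Via Ardent → Kestrel: 45% × 35% × 5% = 0.7875%.
Via Crestway → Kestrel: 30% × 65% × 5% = 0.975%.
Total: 26.7% + 0.7875% + 0.975% = 28.4625%.
Rounded: 28.46%.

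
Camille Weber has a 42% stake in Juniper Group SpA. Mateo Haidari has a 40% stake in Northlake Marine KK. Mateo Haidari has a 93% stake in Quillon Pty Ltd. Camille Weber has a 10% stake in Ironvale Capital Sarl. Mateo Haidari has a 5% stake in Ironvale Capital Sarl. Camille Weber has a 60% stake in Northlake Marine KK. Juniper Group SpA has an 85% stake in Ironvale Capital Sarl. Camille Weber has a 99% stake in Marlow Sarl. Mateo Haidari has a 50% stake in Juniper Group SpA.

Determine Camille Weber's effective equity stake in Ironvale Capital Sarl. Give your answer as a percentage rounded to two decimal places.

Camille reaches Ironvale along 2 paths.
Direct stake: 10% = 10%.
Via Juniper: 42% × 85% = 35.7%.
Total: 10% + 35.7% = 45.7%.
Rounded: 45.70%.

45.70%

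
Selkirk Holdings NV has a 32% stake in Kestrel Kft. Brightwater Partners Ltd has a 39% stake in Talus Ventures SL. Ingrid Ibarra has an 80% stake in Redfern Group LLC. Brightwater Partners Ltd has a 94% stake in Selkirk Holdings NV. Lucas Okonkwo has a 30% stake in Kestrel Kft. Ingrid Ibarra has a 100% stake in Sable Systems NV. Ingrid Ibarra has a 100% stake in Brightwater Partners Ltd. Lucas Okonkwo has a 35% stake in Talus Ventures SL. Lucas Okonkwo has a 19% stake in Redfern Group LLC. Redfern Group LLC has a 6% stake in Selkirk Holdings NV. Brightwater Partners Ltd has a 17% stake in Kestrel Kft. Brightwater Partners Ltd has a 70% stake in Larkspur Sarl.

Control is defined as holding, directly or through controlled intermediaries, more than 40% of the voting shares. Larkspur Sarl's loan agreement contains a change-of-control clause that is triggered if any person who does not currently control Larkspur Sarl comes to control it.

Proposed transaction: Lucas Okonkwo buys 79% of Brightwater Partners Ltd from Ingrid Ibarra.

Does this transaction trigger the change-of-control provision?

Yes

The purchase adds only to Lucas's holdings (Ingrid's stake shrinks), so Lucas is the only person who could newly come to control Larkspur.
Lucas's largest direct stake is 35% in Talus, which does not meet the threshold, so Lucas controls no company.
Neither Lucas nor any entity Lucas controls holds any voting interest in Larkspur.
So before the transaction, Lucas does not control Larkspur.
After the purchase, Lucas holds 79% of Brightwater directly, and Ingrid's stake falls to 21%.
Lucas holds 79% of Brightwater, so Lucas controls Brightwater.
Brightwater holds 70% of Larkspur, so Lucas controls Larkspur.
Lucas did not control Larkspur before and does after, so the clause is triggered.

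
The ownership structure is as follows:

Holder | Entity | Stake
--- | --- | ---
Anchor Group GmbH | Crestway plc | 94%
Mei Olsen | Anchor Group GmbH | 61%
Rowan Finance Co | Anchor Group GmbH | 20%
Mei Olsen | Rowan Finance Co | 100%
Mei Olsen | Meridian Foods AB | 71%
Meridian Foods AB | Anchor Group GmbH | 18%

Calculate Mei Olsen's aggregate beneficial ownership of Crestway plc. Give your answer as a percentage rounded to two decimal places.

88.15%

Mei reaches Crestway along 3 paths.
Via Rowan → Anchor: 100% × 20% × 94% = 18.8%.
Via Anchor: 61% × 94% = 57.34%.
Via Meridian → Anchor: 71% × 18% × 94% = 12.0132%.
Total: 18.8% + 57.34% + 12.0132% = 88.1532%.
Rounded: 88.15%.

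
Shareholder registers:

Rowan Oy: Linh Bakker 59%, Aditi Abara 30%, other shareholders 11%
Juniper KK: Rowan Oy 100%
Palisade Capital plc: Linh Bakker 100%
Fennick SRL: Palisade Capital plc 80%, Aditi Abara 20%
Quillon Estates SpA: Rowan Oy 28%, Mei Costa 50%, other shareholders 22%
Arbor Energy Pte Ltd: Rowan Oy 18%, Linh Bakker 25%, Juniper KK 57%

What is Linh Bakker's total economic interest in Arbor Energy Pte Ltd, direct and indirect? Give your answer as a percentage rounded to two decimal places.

69.25%

Linh reaches Arbor along 3 paths.
Via Rowan: 59% × 18% = 10.62%.
Direct stake: 25% = 25%.
Via Rowan → Juniper: 59% × 100% × 57% = 33.63%.
Total: 10.62% + 25% + 33.63% = 69.25%.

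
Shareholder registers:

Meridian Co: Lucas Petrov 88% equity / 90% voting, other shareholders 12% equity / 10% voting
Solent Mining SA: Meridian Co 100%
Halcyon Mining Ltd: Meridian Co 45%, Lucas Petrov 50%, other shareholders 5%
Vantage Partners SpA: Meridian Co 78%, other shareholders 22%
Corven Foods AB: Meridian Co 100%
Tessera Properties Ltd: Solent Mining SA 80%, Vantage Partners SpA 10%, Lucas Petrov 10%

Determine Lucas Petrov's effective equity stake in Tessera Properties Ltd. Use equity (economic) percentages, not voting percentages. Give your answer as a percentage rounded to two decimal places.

Lucas reaches Tessera along 3 paths.
Via Meridian → Solent: 88% × 100% × 80% = 70.4%.
Via Meridian → Vantage: 88% × 78% × 10% = 6.864%.
Direct stake: 10% = 10%.
Total: 70.4% + 6.864% + 10% = 87.264%.
Rounded: 87.26%.

87.26%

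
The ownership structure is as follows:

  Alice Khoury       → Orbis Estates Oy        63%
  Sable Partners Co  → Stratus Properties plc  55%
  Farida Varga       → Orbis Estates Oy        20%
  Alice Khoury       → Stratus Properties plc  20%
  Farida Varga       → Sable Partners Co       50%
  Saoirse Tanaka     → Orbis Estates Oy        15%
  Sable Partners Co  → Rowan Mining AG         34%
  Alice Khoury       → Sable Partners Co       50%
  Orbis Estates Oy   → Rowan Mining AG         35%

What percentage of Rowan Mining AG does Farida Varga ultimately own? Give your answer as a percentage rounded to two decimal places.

Farida reaches Rowan along 2 paths.
Via Sable: 50% × 34% = 17%.
Via Orbis: 20% × 35% = 7%.
Total: 17% + 7% = 24%.
Rounded: 24.00%.

24.00%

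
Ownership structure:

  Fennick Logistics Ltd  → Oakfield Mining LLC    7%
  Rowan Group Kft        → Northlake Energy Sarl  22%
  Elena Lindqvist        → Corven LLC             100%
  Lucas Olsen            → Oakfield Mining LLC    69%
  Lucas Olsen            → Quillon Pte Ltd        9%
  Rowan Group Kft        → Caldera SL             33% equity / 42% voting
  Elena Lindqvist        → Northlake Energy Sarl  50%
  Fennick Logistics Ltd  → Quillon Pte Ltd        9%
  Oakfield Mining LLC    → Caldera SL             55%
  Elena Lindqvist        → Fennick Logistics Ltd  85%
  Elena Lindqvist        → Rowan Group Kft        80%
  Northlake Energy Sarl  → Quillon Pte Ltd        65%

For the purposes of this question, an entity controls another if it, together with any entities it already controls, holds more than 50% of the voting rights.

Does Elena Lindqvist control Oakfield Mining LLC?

No

Elena holds 80% of Rowan, so Elena controls Rowan.
Elena holds 85% of Fennick, so Elena controls Fennick.
Rowan and Elena together hold 22% + 50% = 72% of Northlake, so Elena controls Northlake.
Fennick and Northlake together hold 9% + 65% = 74% of Quillon, so Elena controls Quillon.
Elena holds 100% of Corven, so Elena controls Corven.
In Oakfield, Elena's side holds only 7%, not > 50%.
So Elena does not control Oakfield.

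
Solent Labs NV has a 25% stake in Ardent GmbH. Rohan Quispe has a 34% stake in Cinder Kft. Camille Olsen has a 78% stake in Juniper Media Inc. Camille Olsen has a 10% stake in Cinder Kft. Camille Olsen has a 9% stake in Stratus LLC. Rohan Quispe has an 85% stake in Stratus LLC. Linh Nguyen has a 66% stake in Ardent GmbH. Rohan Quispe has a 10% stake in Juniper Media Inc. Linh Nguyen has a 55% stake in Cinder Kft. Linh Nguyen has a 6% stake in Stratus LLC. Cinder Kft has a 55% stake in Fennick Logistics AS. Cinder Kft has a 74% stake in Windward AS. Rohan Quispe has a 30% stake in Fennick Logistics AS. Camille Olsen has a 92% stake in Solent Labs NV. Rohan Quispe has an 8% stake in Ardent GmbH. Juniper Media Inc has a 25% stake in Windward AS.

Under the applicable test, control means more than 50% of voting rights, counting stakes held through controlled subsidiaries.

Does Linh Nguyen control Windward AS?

Yes

Linh holds 55% of Cinder, so Linh controls Cinder.
Cinder holds 74% of Windward, so Linh controls Windward.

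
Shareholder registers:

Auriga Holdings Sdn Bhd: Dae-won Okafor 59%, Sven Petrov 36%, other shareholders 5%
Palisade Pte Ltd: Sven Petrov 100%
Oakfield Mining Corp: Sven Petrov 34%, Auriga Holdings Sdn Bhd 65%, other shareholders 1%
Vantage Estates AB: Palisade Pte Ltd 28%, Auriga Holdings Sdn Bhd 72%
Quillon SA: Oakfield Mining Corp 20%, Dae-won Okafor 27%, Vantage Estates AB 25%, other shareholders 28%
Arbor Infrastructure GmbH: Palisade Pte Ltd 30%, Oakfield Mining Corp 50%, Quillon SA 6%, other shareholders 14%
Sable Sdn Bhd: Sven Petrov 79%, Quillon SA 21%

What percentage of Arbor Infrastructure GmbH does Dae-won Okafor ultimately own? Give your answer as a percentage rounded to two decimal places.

Dae-won reaches Arbor along 4 paths.
Via Auriga → Oakfield: 59% × 65% × 50% = 19.175%.
Via Auriga → Oakfield → Quillon: 59% × 65% × 20% × 6% = 0.4602%.
Via Quillon: 27% × 6% = 1.62%.
Via Auriga → Vantage → Quillon: 59% × 72% × 25% × 6% = 0.6372%.
Total: 19.175% + 0.4602% + 1.62% + 0.6372% = 21.8924%.
Rounded: 21.89%.

21.89%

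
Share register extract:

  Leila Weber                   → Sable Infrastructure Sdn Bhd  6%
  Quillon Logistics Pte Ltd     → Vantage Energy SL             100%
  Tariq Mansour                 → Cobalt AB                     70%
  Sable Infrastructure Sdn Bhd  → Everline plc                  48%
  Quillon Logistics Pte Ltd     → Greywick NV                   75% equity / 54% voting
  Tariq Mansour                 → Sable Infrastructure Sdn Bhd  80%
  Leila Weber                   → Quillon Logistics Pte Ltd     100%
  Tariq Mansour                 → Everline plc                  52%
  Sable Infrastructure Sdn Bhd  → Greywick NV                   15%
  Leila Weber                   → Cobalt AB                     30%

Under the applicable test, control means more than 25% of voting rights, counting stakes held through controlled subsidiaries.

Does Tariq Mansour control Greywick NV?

Tariq holds 70% of Cobalt, so Tariq controls Cobalt.
Tariq holds 80% of Sable, so Tariq controls Sable.
Sable and Tariq together hold 48% + 52% = 100% of Everline, so Tariq controls Everline.
In Greywick, Tariq's side holds only 15%, not > 25%.
So Tariq does not control Greywick.

No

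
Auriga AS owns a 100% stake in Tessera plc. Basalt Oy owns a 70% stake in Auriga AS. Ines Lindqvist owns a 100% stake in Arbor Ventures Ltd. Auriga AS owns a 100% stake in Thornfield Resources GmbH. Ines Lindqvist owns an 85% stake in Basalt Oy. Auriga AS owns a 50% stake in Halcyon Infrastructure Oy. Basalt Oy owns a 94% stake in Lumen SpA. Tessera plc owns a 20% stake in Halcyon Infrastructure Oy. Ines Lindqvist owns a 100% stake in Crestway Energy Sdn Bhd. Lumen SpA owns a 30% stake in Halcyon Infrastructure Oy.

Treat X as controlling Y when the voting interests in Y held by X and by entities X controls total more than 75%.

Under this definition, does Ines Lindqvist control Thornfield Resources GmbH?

Ines holds 85% of Basalt, so Ines controls Basalt.
Ines holds 100% of Crestway, so Ines controls Crestway.
Basalt holds 94% of Lumen, so Ines controls Lumen.
Ines holds 100% of Arbor, so Ines controls Arbor.
Neither Ines nor any entity Ines controls holds any voting interest in Thornfield.
So Ines does not control Thornfield.

No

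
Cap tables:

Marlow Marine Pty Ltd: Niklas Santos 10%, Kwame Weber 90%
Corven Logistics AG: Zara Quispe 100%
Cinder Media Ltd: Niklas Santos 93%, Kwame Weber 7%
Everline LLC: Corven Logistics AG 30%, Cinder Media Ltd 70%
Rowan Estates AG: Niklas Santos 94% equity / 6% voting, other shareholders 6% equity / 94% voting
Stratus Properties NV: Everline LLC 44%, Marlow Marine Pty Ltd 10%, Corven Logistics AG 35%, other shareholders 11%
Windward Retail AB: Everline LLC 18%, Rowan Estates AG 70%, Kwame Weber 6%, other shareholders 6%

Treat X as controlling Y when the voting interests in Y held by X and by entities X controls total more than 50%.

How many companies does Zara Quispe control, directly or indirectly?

1

Zara holds 100% of Corven, so Zara controls Corven.
No other company's threshold is met.
Zara controls 1 company.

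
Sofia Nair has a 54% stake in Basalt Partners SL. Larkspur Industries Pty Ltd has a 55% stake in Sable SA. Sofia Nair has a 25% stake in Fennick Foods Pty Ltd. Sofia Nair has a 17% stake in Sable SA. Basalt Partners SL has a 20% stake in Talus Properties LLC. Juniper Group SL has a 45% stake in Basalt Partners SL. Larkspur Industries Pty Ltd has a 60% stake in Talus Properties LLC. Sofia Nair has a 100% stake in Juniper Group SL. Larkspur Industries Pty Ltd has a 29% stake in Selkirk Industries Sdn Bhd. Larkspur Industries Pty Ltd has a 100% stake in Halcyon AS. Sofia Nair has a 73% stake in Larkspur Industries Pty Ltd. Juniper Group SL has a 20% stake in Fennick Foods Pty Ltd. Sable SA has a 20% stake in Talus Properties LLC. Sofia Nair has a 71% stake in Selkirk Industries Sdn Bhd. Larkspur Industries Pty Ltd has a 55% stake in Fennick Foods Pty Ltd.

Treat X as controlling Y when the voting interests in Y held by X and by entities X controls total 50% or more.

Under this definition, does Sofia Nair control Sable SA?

Sofia holds 73% of Larkspur, so Sofia controls Larkspur.
Sofia and Larkspur together hold 17% + 55% = 72% of Sable, so Sofia controls Sable.

Yes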